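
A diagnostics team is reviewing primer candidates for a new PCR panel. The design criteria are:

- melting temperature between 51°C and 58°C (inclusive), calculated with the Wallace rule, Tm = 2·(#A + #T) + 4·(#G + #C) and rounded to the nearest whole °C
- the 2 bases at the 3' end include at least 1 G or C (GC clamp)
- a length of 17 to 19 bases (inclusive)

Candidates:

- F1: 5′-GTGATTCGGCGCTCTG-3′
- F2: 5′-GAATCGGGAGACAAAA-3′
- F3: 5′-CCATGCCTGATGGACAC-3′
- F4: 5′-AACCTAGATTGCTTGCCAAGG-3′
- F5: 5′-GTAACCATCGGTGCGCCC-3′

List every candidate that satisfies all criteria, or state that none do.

F3 only.

F1 (16 nt, A=1 T=5 G=6 C=4): Tm = 2·6 + 4·10 = 52°C ✓; 3' end TG has 1 G/C ✓; length 16, outside 17–19 ✗ — fails.
F2 (16 nt, A=8 T=1 G=5 C=2): Tm = 2·9 + 4·7 = 46°C, outside 51–58°C ✗; 3' end AA has 0 G/C, need ≥1 ✗; length 16, outside 17–19 ✗ — fails.
F3 (17 nt, A=4 T=3 G=4 C=6): Tm = 2·7 + 4·10 = 54°C ✓; 3' end AC has 1 G/C ✓; length 17 ✓ — passes.
F4 (21 nt, A=6 T=5 G=5 C=5): Tm = 2·11 + 4·10 = 62°C, outside 51–58°C ✗; 3' end GG has 2 G/C ✓; length 21, outside 17–19 ✗ — fails.
F5 (18 nt, A=3 T=3 G=5 C=7): Tm = 2·6 + 4·12 = 60°C, outside 51–58°C ✗; 3' end CC has 2 G/C ✓; length 18 ✓ — fails.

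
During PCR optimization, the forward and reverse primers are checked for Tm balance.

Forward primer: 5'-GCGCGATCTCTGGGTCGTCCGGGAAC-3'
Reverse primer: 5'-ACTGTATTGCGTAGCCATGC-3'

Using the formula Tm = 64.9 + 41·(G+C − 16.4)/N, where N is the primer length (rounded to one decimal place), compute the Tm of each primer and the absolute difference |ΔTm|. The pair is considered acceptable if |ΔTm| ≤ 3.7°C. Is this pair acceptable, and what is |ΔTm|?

Forward: G+C = 18, N = 26 → Tm = 64.9 + 41·(18 − 16.4)/26 = 67.4°C.
Reverse: G+C = 10, N = 20 → Tm = 64.9 + 41·(10 − 16.4)/20 = 51.8°C.
|ΔTm| = |67.4 − 51.8| = 15.6°C, > 3.7°C.

|ΔTm| = 15.6°C; the pair is not acceptable.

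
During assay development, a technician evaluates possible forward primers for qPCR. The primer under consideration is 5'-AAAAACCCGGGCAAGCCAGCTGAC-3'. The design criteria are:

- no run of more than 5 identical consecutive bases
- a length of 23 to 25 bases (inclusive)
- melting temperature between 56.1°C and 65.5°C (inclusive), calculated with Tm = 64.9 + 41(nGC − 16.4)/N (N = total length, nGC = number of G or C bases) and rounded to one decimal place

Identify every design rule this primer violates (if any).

Meets all criteria.

Base counts: A=9, T=1, G=6, C=8 (length 24).
homopolymer run: longest run = 5 ✓
length: length 24 ✓
Tm: Tm = 64.9 + 41·(14 − 16.4)/24 = 60.8°C ✓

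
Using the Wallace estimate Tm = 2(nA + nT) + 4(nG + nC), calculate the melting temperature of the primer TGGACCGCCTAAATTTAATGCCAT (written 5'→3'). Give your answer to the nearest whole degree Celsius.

68°C

Base counts: A=7, T=7, G=4, C=6 (length 24).
Tm = 2·(7+7) + 4·(4+6) = 2·14 + 4·10 = 28 + 40 = 68°C.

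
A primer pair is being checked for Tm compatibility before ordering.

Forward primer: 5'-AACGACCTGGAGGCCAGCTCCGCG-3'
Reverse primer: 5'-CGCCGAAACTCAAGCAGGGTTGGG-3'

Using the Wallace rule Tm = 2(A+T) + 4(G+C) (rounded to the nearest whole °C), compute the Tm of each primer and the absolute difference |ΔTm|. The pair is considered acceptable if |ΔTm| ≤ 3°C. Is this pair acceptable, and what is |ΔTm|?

Forward: A=5 T=2 G=8 C=9 → Tm = 2·7 + 4·17 = 82°C.
Reverse: A=6 T=3 G=9 C=6 → Tm = 2·9 + 4·15 = 78°C.
|ΔTm| = |82 − 78| = 4°C, > 3°C.

|ΔTm| = 4°C; the pair is not acceptable.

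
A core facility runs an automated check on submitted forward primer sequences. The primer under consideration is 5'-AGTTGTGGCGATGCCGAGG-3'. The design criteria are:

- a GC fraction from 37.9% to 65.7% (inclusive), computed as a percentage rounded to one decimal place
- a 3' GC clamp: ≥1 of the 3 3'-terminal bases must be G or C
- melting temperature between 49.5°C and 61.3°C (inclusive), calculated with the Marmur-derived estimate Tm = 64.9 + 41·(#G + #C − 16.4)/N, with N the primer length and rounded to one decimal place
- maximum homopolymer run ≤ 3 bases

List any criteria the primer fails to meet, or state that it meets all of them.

Base counts: A=3, T=4, G=9, C=3 (length 19).
GC content: GC 12/19 = 63.2% ✓
GC clamp: 3' end AGG has 2 G/C ✓
Tm: Tm = 64.9 + 41·(12 − 16.4)/19 = 55.4°C ✓
homopolymer run: longest run = 2 ✓

Meets all criteria.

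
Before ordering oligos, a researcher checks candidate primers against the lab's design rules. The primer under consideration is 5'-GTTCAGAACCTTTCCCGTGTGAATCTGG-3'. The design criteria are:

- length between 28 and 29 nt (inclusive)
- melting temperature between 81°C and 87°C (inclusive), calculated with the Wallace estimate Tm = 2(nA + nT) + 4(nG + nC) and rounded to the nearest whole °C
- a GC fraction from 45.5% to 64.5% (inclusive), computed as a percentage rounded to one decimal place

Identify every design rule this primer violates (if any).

Base counts: A=5, T=9, G=7, C=7 (length 28).
length: length 28 ✓
Tm: Tm = 2·14 + 4·14 = 84°C ✓
GC content: GC 14/28 = 50.0% ✓

Meets all criteria.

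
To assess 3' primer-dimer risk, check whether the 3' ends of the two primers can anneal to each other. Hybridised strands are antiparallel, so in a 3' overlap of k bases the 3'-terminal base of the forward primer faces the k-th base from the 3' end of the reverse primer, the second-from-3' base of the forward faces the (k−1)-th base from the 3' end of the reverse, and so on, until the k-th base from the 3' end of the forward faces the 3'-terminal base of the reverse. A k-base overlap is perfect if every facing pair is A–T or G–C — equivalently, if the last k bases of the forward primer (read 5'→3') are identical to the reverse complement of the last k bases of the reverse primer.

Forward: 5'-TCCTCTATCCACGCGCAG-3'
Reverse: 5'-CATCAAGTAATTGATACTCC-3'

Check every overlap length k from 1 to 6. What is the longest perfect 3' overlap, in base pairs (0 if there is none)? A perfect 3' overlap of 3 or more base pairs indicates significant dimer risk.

Longest perfect overlap: 1 complementary base pair; below the dimer-risk threshold (threshold 3).

Last 6 bases (5'→3') — forward …GCGCAG, reverse …TACTCC.
Reverse complement of the reverse primer's last 6 bases: GGAGTA; its first k bases are the reverse complement of the reverse primer's last k bases, so a perfect k-base overlap needs the forward primer's last k bases to equal them.
Comparing (forward last k vs required): k=1: G vs G ✓; k=2: AG vs GG ✗; k=3: CAG vs GGA ✗; k=4: GCAG vs GGAG ✗; k=5: CGCAG vs GGAGT ✗; k=6: GCGCAG vs GGAGTA ✗.
Only k = 1 is perfect, so the longest perfect 3' overlap is 1.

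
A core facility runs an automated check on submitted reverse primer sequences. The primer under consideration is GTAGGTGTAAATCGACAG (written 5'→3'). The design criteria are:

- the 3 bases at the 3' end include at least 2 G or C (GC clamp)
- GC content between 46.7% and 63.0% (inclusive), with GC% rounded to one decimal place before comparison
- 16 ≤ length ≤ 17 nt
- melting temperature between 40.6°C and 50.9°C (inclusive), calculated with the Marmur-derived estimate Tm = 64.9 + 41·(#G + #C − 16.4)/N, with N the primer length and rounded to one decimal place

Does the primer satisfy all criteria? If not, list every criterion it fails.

Fails: GC content, length.

Base counts: A=6, T=4, G=6, C=2 (length 18).
GC clamp: 3' end CAG has 2 G/C ✓
GC content: GC 8/18 = 44.4%, outside 46.7–63.0% ✗
length: length 18, outside 16–17 ✗
Tm: Tm = 64.9 + 41·(8 − 16.4)/18 = 45.8°C ✓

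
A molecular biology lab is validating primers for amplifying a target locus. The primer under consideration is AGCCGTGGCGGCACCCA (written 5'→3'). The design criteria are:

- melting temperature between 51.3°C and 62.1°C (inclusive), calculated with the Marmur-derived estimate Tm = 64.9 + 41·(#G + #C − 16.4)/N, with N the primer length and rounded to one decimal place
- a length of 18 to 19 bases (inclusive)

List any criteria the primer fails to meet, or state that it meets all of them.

Base counts: A=3, T=1, G=6, C=7 (length 17).
Tm: Tm = 64.9 + 41·(13 − 16.4)/17 = 56.7°C ✓
length: length 17, outside 18–19 ✗

Fails: length.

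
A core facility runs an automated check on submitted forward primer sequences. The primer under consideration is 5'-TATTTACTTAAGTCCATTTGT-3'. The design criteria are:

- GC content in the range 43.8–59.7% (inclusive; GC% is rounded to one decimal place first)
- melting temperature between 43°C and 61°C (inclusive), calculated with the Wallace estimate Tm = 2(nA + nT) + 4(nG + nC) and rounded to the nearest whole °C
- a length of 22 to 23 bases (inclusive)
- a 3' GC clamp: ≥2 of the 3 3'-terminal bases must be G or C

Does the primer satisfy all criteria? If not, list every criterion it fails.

Base counts: A=5, T=11, G=2, C=3 (length 21).
GC content: GC 5/21 = 23.8%, outside 43.8–59.7% ✗
Tm: Tm = 2·16 + 4·5 = 52°C ✓
length: length 21, outside 22–23 ✗
GC clamp: 3' end TGT has 1 G/C, need ≥2 ✗

Fails: GC content, length, GC clamp.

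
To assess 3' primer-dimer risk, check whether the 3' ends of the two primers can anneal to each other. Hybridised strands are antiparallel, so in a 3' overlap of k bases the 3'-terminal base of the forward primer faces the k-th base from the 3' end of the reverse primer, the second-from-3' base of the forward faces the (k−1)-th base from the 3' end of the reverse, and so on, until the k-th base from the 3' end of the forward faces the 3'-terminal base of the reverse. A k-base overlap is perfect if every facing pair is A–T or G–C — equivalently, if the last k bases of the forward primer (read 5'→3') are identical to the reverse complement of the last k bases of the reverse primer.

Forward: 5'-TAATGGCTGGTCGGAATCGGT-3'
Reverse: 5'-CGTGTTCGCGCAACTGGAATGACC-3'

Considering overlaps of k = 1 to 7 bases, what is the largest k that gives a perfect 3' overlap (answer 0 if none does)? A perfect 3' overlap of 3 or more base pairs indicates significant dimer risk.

Longest perfect overlap: 3 complementary base pairs; significant dimer risk (threshold 3).

Last 7 bases (5'→3') — forward …AATCGGT, reverse …AATGACC.
Reverse complement of the reverse primer's last 7 bases: GGTCATT; its first k bases are the reverse complement of the reverse primer's last k bases, so a perfect k-base overlap needs the forward primer's last k bases to equal them.
Comparing (forward last k vs required): k=1: T vs G ✗; k=2: GT vs GG ✗; k=3: GGT vs GGT ✓; k=4: CGGT vs GGTC ✗; k=5: TCGGT vs GGTCA ✗; k=6: ATCGGT vs GGTCAT ✗; k=7: AATCGGT vs GGTCATT ✗.
Only k = 3 is perfect, so the longest perfect 3' overlap is 3.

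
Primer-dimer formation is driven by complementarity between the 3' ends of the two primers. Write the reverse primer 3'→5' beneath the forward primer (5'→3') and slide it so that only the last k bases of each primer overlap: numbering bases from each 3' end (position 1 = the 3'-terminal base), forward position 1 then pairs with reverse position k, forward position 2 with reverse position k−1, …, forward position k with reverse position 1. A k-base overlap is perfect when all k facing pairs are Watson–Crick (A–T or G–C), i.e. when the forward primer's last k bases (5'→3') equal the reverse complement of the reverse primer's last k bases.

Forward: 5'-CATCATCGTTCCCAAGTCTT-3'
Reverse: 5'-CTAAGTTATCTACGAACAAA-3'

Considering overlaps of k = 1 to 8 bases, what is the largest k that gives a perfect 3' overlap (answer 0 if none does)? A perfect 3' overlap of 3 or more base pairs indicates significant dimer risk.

Longest perfect overlap: 2 complementary base pairs; below the dimer-risk threshold (threshold 3).

Last 8 bases (5'→3') — forward …CAAGTCTT, reverse …CGAACAAA.
Reverse complement of the reverse primer's last 8 bases: TTTGTTCG; its first k bases are the reverse complement of the reverse primer's last k bases, so a perfect k-base overlap needs the forward primer's last k bases to equal them.
Comparing (forward last k vs required): k=1: T vs T ✓; k=2: TT vs TT ✓; k=3: CTT vs TTT ✗; k=4: TCTT vs TTTG ✗; k=5: GTCTT vs TTTGT ✗; k=6: AGTCTT vs TTTGTT ✗; k=7: AAGTCTT vs TTTGTTC ✗; k=8: CAAGTCTT vs TTTGTTCG ✗.
Perfect overlaps at k = 1, 2; the largest is 2.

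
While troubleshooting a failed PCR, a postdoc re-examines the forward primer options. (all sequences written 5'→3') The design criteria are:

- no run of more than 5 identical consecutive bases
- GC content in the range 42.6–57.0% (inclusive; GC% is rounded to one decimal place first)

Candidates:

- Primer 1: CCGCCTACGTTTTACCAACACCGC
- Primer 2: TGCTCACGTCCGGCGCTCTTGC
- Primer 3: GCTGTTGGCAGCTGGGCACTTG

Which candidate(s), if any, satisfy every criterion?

Primer 1 (24 nt, A=5 T=5 G=3 C=11): longest run = 4 ✓; GC 14/24 = 58.3%, outside 42.6–57.0% ✗ — fails.
Primer 2 (22 nt, A=1 T=6 G=6 C=9): longest run = 2 ✓; GC 15/22 = 68.2%, outside 42.6–57.0% ✗ — fails.
Primer 3 (22 nt, A=2 T=6 G=9 C=5): longest run = 3 ✓; GC 14/22 = 63.6%, outside 42.6–57.0% ✗ — fails.

None of the candidates satisfy all criteria.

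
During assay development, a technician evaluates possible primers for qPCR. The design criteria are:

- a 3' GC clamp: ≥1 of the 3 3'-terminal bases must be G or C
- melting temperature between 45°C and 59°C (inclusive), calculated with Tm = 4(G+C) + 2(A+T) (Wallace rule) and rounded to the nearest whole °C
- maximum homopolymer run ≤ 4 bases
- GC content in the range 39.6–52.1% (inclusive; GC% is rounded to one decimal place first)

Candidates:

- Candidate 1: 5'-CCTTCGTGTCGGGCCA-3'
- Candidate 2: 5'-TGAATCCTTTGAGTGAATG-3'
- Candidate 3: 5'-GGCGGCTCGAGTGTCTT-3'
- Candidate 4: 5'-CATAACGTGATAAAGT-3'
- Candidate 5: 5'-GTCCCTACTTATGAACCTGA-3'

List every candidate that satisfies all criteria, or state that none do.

Candidate 1 (16 nt, A=1 T=4 G=5 C=6): 3' end CCA has 2 G/C ✓; Tm = 2·5 + 4·11 = 54°C ✓; longest run = 3 ✓; GC 11/16 = 68.8%, outside 39.6–52.1% ✗ — fails.
Candidate 2 (19 nt, A=5 T=7 G=5 C=2): 3' end ATG has 1 G/C ✓; Tm = 2·12 + 4·7 = 52°C ✓; longest run = 3 ✓; GC 7/19 = 36.8%, outside 39.6–52.1% ✗ — fails.
Candidate 3 (17 nt, A=1 T=5 G=7 C=4): 3' end CTT has 1 G/C ✓; Tm = 2·6 + 4·11 = 56°C ✓; longest run = 2 ✓; GC 11/17 = 64.7%, outside 39.6–52.1% ✗ — fails.
Candidate 4 (16 nt, A=7 T=4 G=3 C=2): 3' end AGT has 1 G/C ✓; Tm = 2·11 + 4·5 = 42°C, outside 45–59°C ✗; longest run = 3 ✓; GC 5/16 = 31.3%, outside 39.6–52.1% ✗ — fails.
Candidate 5 (20 nt, A=5 T=6 G=3 C=6): 3' end TGA has 1 G/C ✓; Tm = 2·11 + 4·9 = 58°C ✓; longest run = 3 ✓; GC 9/20 = 45.0% ✓ — passes.

Candidate 5 only.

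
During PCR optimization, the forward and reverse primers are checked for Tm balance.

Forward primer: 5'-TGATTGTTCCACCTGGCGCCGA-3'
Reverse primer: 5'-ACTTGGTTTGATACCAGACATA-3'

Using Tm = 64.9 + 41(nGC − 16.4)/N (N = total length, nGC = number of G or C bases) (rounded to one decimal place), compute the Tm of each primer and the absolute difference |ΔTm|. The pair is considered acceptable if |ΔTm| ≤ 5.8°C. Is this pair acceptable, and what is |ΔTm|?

|ΔTm| = 9.4°C; the pair is not acceptable.

Forward: G+C = 13, N = 22 → Tm = 64.9 + 41·(13 − 16.4)/22 = 58.6°C.
Reverse: G+C = 8, N = 22 → Tm = 64.9 + 41·(8 − 16.4)/22 = 49.2°C.
|ΔTm| = |58.6 − 49.2| = 9.4°C, > 5.8°C.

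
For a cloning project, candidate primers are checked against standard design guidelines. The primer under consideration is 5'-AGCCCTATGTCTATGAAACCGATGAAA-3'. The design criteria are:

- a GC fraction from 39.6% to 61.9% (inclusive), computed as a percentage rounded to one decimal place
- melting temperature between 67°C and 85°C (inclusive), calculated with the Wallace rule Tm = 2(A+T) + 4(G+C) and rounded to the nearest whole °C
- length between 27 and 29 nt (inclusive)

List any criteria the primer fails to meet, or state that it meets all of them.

Meets all criteria.

Base counts: A=10, T=6, G=5, C=6 (length 27).
GC content: GC 11/27 = 40.7% ✓
Tm: Tm = 2·16 + 4·11 = 76°C ✓
length: length 27 ✓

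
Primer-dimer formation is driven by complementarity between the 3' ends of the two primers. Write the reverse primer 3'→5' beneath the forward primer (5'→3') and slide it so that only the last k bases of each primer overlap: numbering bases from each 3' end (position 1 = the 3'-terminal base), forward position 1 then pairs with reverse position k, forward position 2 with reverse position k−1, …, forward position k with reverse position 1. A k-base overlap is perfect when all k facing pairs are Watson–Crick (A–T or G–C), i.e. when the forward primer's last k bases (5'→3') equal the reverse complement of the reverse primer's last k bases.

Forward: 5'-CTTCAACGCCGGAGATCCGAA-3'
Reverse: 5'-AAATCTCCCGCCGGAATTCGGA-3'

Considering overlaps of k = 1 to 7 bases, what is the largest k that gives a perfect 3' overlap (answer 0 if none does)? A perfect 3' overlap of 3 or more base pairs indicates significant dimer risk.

Last 7 bases (5'→3') — forward …ATCCGAA, reverse …ATTCGGA.
Reverse complement of the reverse primer's last 7 bases: TCCGAAT; its first k bases are the reverse complement of the reverse primer's last k bases, so a perfect k-base overlap needs the forward primer's last k bases to equal them.
Comparing (forward last k vs required): k=1: A vs T ✗; k=2: AA vs TC ✗; k=3: GAA vs TCC ✗; k=4: CGAA vs TCCG ✗; k=5: CCGAA vs TCCGA ✗; k=6: TCCGAA vs TCCGAA ✓; k=7: ATCCGAA vs TCCGAAT ✗.
Only k = 6 is perfect, so the longest perfect 3' overlap is 6.

Longest perfect overlap: 6 complementary base pairs; significant dimer risk (threshold 3).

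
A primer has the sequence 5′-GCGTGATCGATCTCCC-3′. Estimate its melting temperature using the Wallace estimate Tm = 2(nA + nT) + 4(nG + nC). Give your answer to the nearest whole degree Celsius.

52°C

Base counts: A=2, T=4, G=4, C=6 (length 16).
Tm = 2·(2+4) + 4·(4+6) = 2·6 + 4·10 = 12 + 40 = 52°C.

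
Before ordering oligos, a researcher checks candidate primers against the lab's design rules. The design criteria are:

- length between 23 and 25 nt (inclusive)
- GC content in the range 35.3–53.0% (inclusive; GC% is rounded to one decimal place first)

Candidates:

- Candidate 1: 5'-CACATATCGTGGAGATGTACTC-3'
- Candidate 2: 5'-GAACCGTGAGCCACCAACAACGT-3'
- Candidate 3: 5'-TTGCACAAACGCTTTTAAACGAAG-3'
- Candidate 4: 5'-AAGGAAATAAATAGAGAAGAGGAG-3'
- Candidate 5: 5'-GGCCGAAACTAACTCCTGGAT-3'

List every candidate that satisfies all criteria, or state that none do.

Candidate 3 only.

Candidate 1 (22 nt, A=6 T=6 G=5 C=5): length 22, outside 23–25 ✗; GC 10/22 = 45.5% ✓ — fails.
Candidate 2 (23 nt, A=8 T=2 G=5 C=8): length 23 ✓; GC 13/23 = 56.5%, outside 35.3–53.0% ✗ — fails.
Candidate 3 (24 nt, A=9 T=6 G=4 C=5): length 24 ✓; GC 9/24 = 37.5% ✓ — passes.
Candidate 4 (24 nt, A=14 T=2 G=8 C=0): length 24 ✓; GC 8/24 = 33.3%, outside 35.3–53.0% ✗ — fails.
Candidate 5 (21 nt, A=6 T=4 G=5 C=6): length 21, outside 23–25 ✗; GC 11/21 = 52.4% ✓ — fails.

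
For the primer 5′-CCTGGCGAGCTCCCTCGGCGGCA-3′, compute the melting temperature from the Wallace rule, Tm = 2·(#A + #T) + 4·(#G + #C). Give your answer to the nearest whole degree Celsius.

82°C

Base counts: A=2, T=3, G=8, C=10 (length 23).
Tm = 2·(2+3) + 4·(8+10) = 2·5 + 4·18 = 10 + 72 = 82°C.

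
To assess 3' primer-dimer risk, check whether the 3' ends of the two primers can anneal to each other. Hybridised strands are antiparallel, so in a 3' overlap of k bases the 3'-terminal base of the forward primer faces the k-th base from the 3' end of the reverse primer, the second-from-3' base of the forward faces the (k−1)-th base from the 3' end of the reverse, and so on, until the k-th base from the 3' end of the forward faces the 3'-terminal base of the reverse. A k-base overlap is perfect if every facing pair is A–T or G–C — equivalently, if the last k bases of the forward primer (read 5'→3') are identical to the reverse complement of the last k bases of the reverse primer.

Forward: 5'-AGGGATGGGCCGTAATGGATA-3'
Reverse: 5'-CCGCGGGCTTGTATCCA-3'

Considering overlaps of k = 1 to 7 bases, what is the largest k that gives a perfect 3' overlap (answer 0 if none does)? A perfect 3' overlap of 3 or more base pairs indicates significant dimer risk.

Longest perfect overlap: 6 complementary base pairs; significant dimer risk (threshold 3).

Last 7 bases (5'→3') — forward …ATGGATA, reverse …GTATCCA.
Reverse complement of the reverse primer's last 7 bases: TGGATAC; its first k bases are the reverse complement of the reverse primer's last k bases, so a perfect k-base overlap needs the forward primer's last k bases to equal them.
Comparing (forward last k vs required): k=1: A vs T ✗; k=2: TA vs TG ✗; k=3: ATA vs TGG ✗; k=4: GATA vs TGGA ✗; k=5: GGATA vs TGGAT ✗; k=6: TGGATA vs TGGATA ✓; k=7: ATGGATA vs TGGATAC ✗.
Only k = 6 is perfect, so the longest perfect 3' overlap is 6.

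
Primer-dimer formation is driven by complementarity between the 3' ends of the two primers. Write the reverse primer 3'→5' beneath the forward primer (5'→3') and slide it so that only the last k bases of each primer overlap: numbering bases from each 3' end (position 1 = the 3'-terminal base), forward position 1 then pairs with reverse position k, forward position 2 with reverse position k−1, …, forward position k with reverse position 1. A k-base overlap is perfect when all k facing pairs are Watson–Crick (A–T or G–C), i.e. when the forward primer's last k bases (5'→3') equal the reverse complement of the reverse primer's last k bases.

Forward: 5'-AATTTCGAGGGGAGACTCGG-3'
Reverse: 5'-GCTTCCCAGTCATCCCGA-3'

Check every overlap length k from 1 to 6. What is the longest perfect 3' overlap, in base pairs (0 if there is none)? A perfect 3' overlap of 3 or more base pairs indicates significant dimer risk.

Longest perfect overlap: 4 complementary base pairs; significant dimer risk (threshold 3).

Last 6 bases (5'→3') — forward …ACTCGG, reverse …TCCCGA.
Reverse complement of the reverse primer's last 6 bases: TCGGGA; its first k bases are the reverse complement of the reverse primer's last k bases, so a perfect k-base overlap needs the forward primer's last k bases to equal them.
Comparing (forward last k vs required): k=1: G vs T ✗; k=2: GG vs TC ✗; k=3: CGG vs TCG ✗; k=4: TCGG vs TCGG ✓; k=5: CTCGG vs TCGGG ✗; k=6: ACTCGG vs TCGGGA ✗.
Only k = 4 is perfect, so the longest perfect 3' overlap is 4.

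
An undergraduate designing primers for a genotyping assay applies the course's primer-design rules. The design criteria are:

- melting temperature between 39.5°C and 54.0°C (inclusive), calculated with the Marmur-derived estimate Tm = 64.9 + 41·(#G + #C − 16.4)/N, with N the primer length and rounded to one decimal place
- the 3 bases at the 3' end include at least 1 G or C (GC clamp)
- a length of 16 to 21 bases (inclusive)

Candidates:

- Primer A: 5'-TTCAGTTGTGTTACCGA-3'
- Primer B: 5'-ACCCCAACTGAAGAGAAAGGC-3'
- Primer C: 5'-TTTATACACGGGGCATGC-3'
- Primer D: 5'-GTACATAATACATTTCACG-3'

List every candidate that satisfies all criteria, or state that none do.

Primer A (17 nt, A=3 T=7 G=4 C=3): Tm = 64.9 + 41·(7 − 16.4)/17 = 42.2°C ✓; 3' end CGA has 2 G/C ✓; length 17 ✓ — passes.
Primer B (21 nt, A=9 T=1 G=5 C=6): Tm = 64.9 + 41·(11 − 16.4)/21 = 54.4°C, outside 39.5–54.0°C ✗; 3' end GGC has 3 G/C ✓; length 21 ✓ — fails.
Primer C (18 nt, A=4 T=5 G=5 C=4): Tm = 64.9 + 41·(9 − 16.4)/18 = 48.0°C ✓; 3' end TGC has 2 G/C ✓; length 18 ✓ — passes.
Primer D (19 nt, A=7 T=6 G=2 C=4): Tm = 64.9 + 41·(6 − 16.4)/19 = 42.5°C ✓; 3' end ACG has 2 G/C ✓; length 19 ✓ — passes.

Primer A, Primer C and Primer D.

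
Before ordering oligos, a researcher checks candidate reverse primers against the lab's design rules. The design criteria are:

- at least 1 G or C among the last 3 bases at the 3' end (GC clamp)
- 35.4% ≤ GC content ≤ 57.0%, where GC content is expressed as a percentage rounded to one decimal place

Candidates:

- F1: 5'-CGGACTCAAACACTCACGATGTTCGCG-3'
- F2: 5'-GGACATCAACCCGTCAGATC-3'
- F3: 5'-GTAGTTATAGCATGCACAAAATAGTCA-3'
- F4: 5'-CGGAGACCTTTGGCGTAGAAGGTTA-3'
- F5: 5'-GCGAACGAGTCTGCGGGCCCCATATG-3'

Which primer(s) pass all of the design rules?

F1 and F2.

F1 (27 nt, A=7 T=5 G=6 C=9): 3' end GCG has 3 G/C ✓; GC 15/27 = 55.6% ✓ — passes.
F2 (20 nt, A=6 T=3 G=4 C=7): 3' end ATC has 1 G/C ✓; GC 11/20 = 55.0% ✓ — passes.
F3 (27 nt, A=11 T=7 G=5 C=4): 3' end TCA has 1 G/C ✓; GC 9/27 = 33.3%, outside 35.4–57.0% ✗ — fails.
F4 (25 nt, A=6 T=6 G=9 C=4): 3' end TTA has 0 G/C, need ≥1 ✗; GC 13/25 = 52.0% ✓ — fails.
F5 (26 nt, A=5 T=4 G=9 C=8): 3' end ATG has 1 G/C ✓; GC 17/26 = 65.4%, outside 35.4–57.0% ✗ — fails.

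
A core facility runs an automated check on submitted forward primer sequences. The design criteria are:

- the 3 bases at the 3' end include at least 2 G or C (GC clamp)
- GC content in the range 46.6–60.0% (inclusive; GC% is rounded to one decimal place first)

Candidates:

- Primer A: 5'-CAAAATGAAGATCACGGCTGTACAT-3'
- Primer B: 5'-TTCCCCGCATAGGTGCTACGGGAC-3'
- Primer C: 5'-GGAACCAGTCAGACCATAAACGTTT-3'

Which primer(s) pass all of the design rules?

Primer A (25 nt, A=10 T=5 G=5 C=5): 3' end CAT has 1 G/C, need ≥2 ✗; GC 10/25 = 40.0%, outside 46.6–60.0% ✗ — fails.
Primer B (24 nt, A=4 T=5 G=7 C=8): 3' end GAC has 2 G/C ✓; GC 15/24 = 62.5%, outside 46.6–60.0% ✗ — fails.
Primer C (25 nt, A=9 T=5 G=5 C=6): 3' end TTT has 0 G/C, need ≥2 ✗; GC 11/25 = 44.0%, outside 46.6–60.0% ✗ — fails.

None of the candidates satisfy all criteria.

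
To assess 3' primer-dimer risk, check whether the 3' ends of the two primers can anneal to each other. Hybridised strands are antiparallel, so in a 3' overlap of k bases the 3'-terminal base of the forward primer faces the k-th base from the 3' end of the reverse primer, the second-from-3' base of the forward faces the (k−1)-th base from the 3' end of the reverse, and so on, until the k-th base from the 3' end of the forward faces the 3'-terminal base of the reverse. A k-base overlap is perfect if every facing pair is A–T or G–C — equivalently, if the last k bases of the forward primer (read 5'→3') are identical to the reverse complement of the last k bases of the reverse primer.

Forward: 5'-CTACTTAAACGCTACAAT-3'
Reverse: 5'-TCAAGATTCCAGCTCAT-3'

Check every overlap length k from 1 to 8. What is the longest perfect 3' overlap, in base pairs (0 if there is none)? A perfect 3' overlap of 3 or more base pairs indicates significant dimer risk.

Last 8 bases (5'→3') — forward …GCTACAAT, reverse …CAGCTCAT.
Reverse complement of the reverse primer's last 8 bases: ATGAGCTG; its first k bases are the reverse complement of the reverse primer's last k bases, so a perfect k-base overlap needs the forward primer's last k bases to equal them.
Comparing (forward last k vs required): k=1: T vs A ✗; k=2: AT vs AT ✓; k=3: AAT vs ATG ✗; k=4: CAAT vs ATGA ✗; k=5: ACAAT vs ATGAG ✗; k=6: TACAAT vs ATGAGC ✗; k=7: CTACAAT vs ATGAGCT ✗; k=8: GCTACAAT vs ATGAGCTG ✗.
Only k = 2 is perfect, so the longest perfect 3' overlap is 2.

Longest perfect overlap: 2 complementary base pairs; below the dimer-risk threshold (threshold 3).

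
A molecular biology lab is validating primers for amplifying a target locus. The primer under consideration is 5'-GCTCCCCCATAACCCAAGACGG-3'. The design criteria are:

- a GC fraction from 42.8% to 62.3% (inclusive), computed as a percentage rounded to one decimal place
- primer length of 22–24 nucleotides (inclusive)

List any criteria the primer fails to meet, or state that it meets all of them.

Fails: GC content.

Base counts: A=6, T=2, G=4, C=10 (length 22).
GC content: GC 14/22 = 63.6%, outside 42.8–62.3% ✗
length: length 22 ✓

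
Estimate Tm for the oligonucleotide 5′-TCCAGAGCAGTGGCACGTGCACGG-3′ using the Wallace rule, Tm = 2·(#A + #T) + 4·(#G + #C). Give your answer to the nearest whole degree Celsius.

Base counts: A=5, T=3, G=9, C=7 (length 24).
Tm = 2·(5+3) + 4·(9+7) = 2·8 + 4·16 = 16 + 64 = 80°C.

80°C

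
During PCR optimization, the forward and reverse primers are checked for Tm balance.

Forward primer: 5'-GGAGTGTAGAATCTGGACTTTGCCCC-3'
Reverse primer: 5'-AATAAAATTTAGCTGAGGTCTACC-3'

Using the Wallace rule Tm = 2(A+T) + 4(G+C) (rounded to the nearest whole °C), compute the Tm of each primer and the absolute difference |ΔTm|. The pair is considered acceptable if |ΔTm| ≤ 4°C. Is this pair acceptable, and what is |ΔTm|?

Forward: A=5 T=7 G=8 C=6 → Tm = 2·12 + 4·14 = 80°C.
Reverse: A=9 T=7 G=4 C=4 → Tm = 2·16 + 4·8 = 64°C.
|ΔTm| = |80 − 64| = 16°C, > 4°C.

|ΔTm| = 16°C; the pair is not acceptable.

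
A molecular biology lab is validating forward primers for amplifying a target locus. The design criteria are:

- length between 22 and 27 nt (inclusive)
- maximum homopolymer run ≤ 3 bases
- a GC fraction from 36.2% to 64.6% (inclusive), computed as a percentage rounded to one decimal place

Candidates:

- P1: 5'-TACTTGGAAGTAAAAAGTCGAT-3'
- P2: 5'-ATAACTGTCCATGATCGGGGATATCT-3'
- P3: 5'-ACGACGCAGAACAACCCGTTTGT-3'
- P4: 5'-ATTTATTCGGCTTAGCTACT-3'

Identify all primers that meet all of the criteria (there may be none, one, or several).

P1 (22 nt, A=9 T=6 G=5 C=2): length 22 ✓; longest run = 5, exceeds 3 ✗; GC 7/22 = 31.8%, outside 36.2–64.6% ✗ — fails.
P2 (26 nt, A=7 T=8 G=6 C=5): length 26 ✓; longest run = 4, exceeds 3 ✗; GC 11/26 = 42.3% ✓ — fails.
P3 (23 nt, A=7 T=4 G=5 C=7): length 23 ✓; longest run = 3 ✓; GC 12/23 = 52.2% ✓ — passes.
P4 (20 nt, A=4 T=9 G=3 C=4): length 20, outside 22–27 ✗; longest run = 3 ✓; GC 7/20 = 35.0%, outside 36.2–64.6% ✗ — fails.

P3 only.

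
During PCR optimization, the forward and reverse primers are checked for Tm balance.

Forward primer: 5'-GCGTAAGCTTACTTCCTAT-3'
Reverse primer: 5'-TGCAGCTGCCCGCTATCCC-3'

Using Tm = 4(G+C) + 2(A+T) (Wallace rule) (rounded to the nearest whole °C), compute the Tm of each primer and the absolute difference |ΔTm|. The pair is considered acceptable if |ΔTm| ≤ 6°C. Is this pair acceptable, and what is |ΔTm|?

Forward: A=4 T=7 G=3 C=5 → Tm = 2·11 + 4·8 = 54°C.
Reverse: A=2 T=4 G=4 C=9 → Tm = 2·6 + 4·13 = 64°C.
|ΔTm| = |54 − 64| = 10°C, > 6°C.

|ΔTm| = 10°C; the pair is not acceptable.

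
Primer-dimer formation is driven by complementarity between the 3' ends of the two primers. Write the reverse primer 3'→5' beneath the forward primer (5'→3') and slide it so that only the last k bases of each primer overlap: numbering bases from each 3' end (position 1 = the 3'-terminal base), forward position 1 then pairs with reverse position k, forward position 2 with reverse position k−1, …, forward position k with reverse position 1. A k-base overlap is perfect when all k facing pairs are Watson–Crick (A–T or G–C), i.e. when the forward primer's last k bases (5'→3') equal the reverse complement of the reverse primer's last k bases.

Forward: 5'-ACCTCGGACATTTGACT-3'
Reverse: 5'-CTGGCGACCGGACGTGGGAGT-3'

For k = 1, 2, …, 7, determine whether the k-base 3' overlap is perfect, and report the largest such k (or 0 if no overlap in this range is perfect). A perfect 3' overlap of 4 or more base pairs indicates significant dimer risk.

Longest perfect overlap: 3 complementary base pairs; below the dimer-risk threshold (threshold 4).

Last 7 bases (5'→3') — forward …TTTGACT, reverse …TGGGAGT.
Reverse complement of the reverse primer's last 7 bases: ACTCCCA; its first k bases are the reverse complement of the reverse primer's last k bases, so a perfect k-base overlap needs the forward primer's last k bases to equal them.
Comparing (forward last k vs required): k=1: T vs A ✗; k=2: CT vs AC ✗; k=3: ACT vs ACT ✓; k=4: GACT vs ACTC ✗; k=5: TGACT vs ACTCC ✗; k=6: TTGACT vs ACTCCC ✗; k=7: TTTGACT vs ACTCCCA ✗.
Only k = 3 is perfect, so the longest perfect 3' overlap is 3.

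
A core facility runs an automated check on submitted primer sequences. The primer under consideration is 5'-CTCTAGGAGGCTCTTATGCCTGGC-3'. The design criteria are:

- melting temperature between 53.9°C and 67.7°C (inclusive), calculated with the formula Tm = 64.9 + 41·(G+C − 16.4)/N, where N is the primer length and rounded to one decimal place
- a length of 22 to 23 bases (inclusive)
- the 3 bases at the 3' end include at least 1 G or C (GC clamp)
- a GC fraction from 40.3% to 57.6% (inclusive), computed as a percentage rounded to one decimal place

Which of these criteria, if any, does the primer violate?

Base counts: A=3, T=7, G=7, C=7 (length 24).
Tm: Tm = 64.9 + 41·(14 − 16.4)/24 = 60.8°C ✓
length: length 24, outside 22–23 ✗
GC clamp: 3' end GGC has 3 G/C ✓
GC content: GC 14/24 = 58.3%, outside 40.3–57.6% ✗

Fails: length, GC content.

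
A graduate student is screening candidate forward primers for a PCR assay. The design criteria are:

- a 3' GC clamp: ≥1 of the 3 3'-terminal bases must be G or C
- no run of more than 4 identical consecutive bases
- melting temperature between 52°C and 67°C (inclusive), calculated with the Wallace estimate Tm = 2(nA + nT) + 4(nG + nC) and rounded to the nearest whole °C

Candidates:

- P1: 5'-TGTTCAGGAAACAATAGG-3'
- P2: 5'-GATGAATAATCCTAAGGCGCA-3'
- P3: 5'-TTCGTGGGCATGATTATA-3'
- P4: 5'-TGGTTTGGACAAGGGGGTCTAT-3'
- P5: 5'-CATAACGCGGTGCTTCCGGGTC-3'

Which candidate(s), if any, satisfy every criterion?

P1 (18 nt, A=7 T=4 G=5 C=2): 3' end AGG has 2 G/C ✓; longest run = 3 ✓; Tm = 2·11 + 4·7 = 50°C, outside 52–67°C ✗ — fails.
P2 (21 nt, A=8 T=4 G=5 C=4): 3' end GCA has 2 G/C ✓; longest run = 2 ✓; Tm = 2·12 + 4·9 = 60°C ✓ — passes.
P3 (18 nt, A=4 T=7 G=5 C=2): 3' end ATA has 0 G/C, need ≥1 ✗; longest run = 3 ✓; Tm = 2·11 + 4·7 = 50°C, outside 52–67°C ✗ — fails.
P4 (22 nt, A=4 T=7 G=9 C=2): 3' end TAT has 0 G/C, need ≥1 ✗; longest run = 5, exceeds 4 ✗; Tm = 2·11 + 4·11 = 66°C ✓ — fails.
P5 (22 nt, A=3 T=5 G=7 C=7): 3' end GTC has 2 G/C ✓; longest run = 3 ✓; Tm = 2·8 + 4·14 = 72°C, outside 52–67°C ✗ — fails.

P2 only.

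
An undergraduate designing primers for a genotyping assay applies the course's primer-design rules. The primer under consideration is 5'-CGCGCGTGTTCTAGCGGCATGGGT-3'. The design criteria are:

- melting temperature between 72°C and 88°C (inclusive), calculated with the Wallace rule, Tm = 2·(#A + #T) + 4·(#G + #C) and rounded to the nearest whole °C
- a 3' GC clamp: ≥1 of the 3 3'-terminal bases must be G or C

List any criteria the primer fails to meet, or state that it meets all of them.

Base counts: A=2, T=6, G=10, C=6 (length 24).
Tm: Tm = 2·8 + 4·16 = 80°C ✓
GC clamp: 3' end GGT has 2 G/C ✓

Meets all criteria.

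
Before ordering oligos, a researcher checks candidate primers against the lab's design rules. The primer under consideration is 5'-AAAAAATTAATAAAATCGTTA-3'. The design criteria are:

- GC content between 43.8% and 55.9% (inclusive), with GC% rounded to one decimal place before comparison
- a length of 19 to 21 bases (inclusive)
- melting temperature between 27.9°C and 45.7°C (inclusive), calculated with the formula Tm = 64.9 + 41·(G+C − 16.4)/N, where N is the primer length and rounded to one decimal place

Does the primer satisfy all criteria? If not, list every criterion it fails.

Base counts: A=13, T=6, G=1, C=1 (length 21).
GC content: GC 2/21 = 9.5%, outside 43.8–55.9% ✗
length: length 21 ✓
Tm: Tm = 64.9 + 41·(2 − 16.4)/21 = 36.8°C ✓

Fails: GC content.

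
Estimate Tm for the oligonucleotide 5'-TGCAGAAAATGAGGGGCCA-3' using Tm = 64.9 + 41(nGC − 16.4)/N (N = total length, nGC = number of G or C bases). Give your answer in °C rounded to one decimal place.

51.1°C

Base counts: A=7, T=2, G=7, C=3; G+C = 10, N = 19.
Tm = 64.9 + 41·(10 − 16.4)/19 = 64.9 + -262.40/19 = 51.1°C.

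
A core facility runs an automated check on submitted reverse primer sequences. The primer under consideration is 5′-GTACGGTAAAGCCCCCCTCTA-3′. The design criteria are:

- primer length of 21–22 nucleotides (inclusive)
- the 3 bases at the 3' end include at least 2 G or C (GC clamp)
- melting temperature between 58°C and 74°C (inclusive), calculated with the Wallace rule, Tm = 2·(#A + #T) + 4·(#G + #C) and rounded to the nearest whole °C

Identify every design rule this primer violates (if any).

Fails: GC clamp.

Base counts: A=5, T=4, G=4, C=8 (length 21).
length: length 21 ✓
GC clamp: 3' end CTA has 1 G/C, need ≥2 ✗
Tm: Tm = 2·9 + 4·12 = 66°C ✓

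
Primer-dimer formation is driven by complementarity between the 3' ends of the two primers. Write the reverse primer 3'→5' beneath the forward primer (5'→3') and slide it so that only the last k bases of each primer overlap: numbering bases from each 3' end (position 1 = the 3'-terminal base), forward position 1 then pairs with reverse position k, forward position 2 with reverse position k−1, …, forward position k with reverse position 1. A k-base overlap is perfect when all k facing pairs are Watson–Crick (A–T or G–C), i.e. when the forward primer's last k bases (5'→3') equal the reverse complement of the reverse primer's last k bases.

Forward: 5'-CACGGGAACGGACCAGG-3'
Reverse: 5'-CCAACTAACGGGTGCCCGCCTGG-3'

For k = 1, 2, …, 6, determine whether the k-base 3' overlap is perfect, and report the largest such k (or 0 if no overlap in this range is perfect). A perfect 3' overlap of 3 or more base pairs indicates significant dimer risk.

Last 6 bases (5'→3') — forward …ACCAGG, reverse …GCCTGG.
Reverse complement of the reverse primer's last 6 bases: CCAGGC; its first k bases are the reverse complement of the reverse primer's last k bases, so a perfect k-base overlap needs the forward primer's last k bases to equal them.
Comparing (forward last k vs required): k=1: G vs C ✗; k=2: GG vs CC ✗; k=3: AGG vs CCA ✗; k=4: CAGG vs CCAG ✗; k=5: CCAGG vs CCAGG ✓; k=6: ACCAGG vs CCAGGC ✗.
Only k = 5 is perfect, so the longest perfect 3' overlap is 5.

Longest perfect overlap: 5 complementary base pairs; significant dimer risk (threshold 3).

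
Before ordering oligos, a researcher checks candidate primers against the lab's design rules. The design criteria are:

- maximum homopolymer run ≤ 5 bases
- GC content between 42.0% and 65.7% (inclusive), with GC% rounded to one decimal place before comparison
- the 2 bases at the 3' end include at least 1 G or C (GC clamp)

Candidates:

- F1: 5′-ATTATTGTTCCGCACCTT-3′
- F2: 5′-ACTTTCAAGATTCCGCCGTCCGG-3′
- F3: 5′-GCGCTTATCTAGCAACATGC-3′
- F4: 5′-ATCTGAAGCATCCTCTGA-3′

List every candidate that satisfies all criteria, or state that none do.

F1 (18 nt, A=3 T=8 G=2 C=5): longest run = 2 ✓; GC 7/18 = 38.9%, outside 42.0–65.7% ✗; 3' end TT has 0 G/C, need ≥1 ✗ — fails.
F2 (23 nt, A=4 T=6 G=5 C=8): longest run = 3 ✓; GC 13/23 = 56.5% ✓; 3' end GG has 2 G/C ✓ — passes.
F3 (20 nt, A=5 T=5 G=4 C=6): longest run = 2 ✓; GC 10/20 = 50.0% ✓; 3' end GC has 2 G/C ✓ — passes.
F4 (18 nt, A=5 T=5 G=3 C=5): longest run = 2 ✓; GC 8/18 = 44.4% ✓; 3' end GA has 1 G/C ✓ — passes.

F2, F3 and F4.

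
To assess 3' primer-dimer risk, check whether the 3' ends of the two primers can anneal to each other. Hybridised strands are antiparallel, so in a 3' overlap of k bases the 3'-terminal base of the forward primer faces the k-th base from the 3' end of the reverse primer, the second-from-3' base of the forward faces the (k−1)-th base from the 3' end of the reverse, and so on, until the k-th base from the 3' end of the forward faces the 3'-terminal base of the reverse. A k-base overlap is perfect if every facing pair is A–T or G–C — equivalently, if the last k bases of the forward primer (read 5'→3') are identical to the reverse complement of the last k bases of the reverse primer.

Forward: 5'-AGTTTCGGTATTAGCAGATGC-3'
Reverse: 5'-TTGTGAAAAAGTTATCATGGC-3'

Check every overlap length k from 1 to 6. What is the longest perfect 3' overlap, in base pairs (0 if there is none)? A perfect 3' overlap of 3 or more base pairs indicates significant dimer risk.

Longest perfect overlap: 2 complementary base pairs; below the dimer-risk threshold (threshold 3).

Last 6 bases (5'→3') — forward …AGATGC, reverse …CATGGC.
Reverse complement of the reverse primer's last 6 bases: GCCATG; its first k bases are the reverse complement of the reverse primer's last k bases, so a perfect k-base overlap needs the forward primer's last k bases to equal them.
Comparing (forward last k vs required): k=1: C vs G ✗; k=2: GC vs GC ✓; k=3: TGC vs GCC ✗; k=4: ATGC vs GCCA ✗; k=5: GATGC vs GCCAT ✗; k=6: AGATGC vs GCCATG ✗.
Only k = 2 is perfect, so the longest perfect 3' overlap is 2.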